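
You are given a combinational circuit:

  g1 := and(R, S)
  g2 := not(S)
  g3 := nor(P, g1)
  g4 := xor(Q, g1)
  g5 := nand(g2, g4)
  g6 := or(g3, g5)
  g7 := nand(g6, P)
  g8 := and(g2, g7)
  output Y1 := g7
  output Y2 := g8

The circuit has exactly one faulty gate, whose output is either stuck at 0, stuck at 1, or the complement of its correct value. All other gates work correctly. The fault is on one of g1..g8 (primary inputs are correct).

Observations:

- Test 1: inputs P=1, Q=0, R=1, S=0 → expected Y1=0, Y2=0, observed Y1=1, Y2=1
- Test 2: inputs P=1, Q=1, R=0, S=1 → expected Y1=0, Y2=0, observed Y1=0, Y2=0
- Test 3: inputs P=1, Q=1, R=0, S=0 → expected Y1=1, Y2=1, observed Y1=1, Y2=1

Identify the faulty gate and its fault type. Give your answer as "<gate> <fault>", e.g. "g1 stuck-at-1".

Fault-free values for test 1 (P=1, Q=0, R=1, S=0): g1=0, g2=1, g3=0, g4=0, g5=1, g6=1, g7=0, g8=0, giving Y1=0, Y2=0. Observed Y1=1, Y2=1.
Test 1: faults giving observed Y1=1, Y2=1 are {g1 stuck-at-1, g1 inverted output, g4 stuck-at-1, g4 inverted output, g5 stuck-at-0, g5 inverted output, g6 stuck-at-0, g6 inverted output, g7 stuck-at-1, g7 inverted output}.
Test 2 (P=1, Q=1, R=0, S=1): fault-free g1=0, g2=0, g3=0, g4=1, g5=1, g6=1, g7=0, g8=0 → Y1=0, Y2=0; observed Y1=0, Y2=0. Eliminates g5 stuck-at-0, g5 inverted output, g6 stuck-at-0, g6 inverted output, g7 stuck-at-1, g7 inverted output.
Test 3 (P=1, Q=1, R=0, S=0): fault-free g1=0, g2=1, g3=0, g4=1, g5=0, g6=0, g7=1, g8=1 → Y1=1, Y2=1; observed Y1=1, Y2=1. Eliminates g1 stuck-at-1, g1 inverted output, g4 inverted output.
Only g4 stuck-at-1 is consistent with every test.

g4 stuck-at-1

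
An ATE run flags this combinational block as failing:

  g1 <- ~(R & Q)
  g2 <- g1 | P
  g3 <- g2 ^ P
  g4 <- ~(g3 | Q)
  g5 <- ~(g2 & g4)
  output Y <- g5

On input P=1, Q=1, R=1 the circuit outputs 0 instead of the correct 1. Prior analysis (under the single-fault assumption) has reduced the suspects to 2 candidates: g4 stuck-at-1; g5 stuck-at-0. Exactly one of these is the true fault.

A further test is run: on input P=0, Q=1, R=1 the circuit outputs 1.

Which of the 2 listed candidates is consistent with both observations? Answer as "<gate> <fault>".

g4 stuck-at-1

Evaluate each candidate on input P=0, Q=1, R=1:
  g4 stuck-at-1: g1=0, g2=0, g3=0, g4=1 [stuck-at-1], g5=1 → 1 — matches
  g5 stuck-at-0: g1=0, g2=0, g3=0, g4=0, g5=0 [stuck-at-0] → 0 — eliminated
Only g4 stuck-at-1 reproduces the observed 1.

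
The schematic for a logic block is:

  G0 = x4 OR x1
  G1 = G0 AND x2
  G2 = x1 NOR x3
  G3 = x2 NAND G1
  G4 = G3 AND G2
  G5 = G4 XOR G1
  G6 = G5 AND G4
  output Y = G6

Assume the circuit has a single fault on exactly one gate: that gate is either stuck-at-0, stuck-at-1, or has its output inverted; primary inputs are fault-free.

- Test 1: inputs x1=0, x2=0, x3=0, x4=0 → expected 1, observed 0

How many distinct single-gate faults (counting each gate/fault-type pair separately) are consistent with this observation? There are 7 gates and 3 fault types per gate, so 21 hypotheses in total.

12

Fault-free: G0=0, G1=0, G2=1, G3=1, G4=1, G5=1, G6=1 → 1. Observed 0.
  G0: none of the 3 fault types match ✗
  G1: stuck-at-1, inverted output ✓; others ✗
  G2: stuck-at-0, inverted output ✓; others ✗
  G3: stuck-at-0, inverted output ✓; others ✗
  G4: stuck-at-0, inverted output ✓; others ✗
  G5: stuck-at-0, inverted output ✓; others ✗
  G6: stuck-at-0, inverted output ✓; others ✗
Consistent faults: {G1 stuck-at-1, G1 inverted output, G2 stuck-at-0, G2 inverted output, G3 stuck-at-0, G3 inverted output, G4 stuck-at-0, G4 inverted output, G5 stuck-at-0, G5 inverted output, G6 stuck-at-0, G6 inverted output} — 12 in all.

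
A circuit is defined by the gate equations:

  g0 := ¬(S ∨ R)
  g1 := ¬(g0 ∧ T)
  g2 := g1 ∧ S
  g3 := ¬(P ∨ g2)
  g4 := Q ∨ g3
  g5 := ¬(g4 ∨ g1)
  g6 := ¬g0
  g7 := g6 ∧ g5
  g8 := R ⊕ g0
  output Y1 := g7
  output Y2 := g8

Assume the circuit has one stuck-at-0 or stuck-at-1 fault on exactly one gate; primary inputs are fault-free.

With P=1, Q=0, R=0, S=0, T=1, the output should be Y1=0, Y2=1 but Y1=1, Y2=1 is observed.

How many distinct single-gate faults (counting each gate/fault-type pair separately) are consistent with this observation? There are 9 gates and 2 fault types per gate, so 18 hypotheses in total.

2

Fault-free: g0=1, g1=0, g2=0, g3=0, g4=0, g5=1, g6=0, g7=0, g8=1 → Y1=0, Y2=1. Observed Y1=1, Y2=1.
  g0: none of the 2 fault types match ✗
  g1: none of the 2 fault types match ✗
  g2: none of the 2 fault types match ✗
  g3: none of the 2 fault types match ✗
  g4: none of the 2 fault types match ✗
  g5: none of the 2 fault types match ✗
  g6: stuck-at-1 ✓; others ✗
  g7: stuck-at-1 ✓; others ✗
  g8: none of the 2 fault types match ✗
Consistent faults: {g6 stuck-at-1, g7 stuck-at-1} — 2 in all.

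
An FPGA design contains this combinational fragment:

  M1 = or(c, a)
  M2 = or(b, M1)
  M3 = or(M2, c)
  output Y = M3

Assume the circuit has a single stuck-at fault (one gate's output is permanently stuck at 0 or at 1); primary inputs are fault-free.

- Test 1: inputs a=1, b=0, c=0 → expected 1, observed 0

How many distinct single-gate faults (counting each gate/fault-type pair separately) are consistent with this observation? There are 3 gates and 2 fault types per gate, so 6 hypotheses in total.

3

Fault-free: M1=1, M2=1, M3=1 → 1. Observed 0.
  M1 stuck-at-0: output 0 ✓
  M1 stuck-at-1: output 1 ✗
  M2 stuck-at-0: output 0 ✓
  M2 stuck-at-1: output 1 ✗
  M3 stuck-at-0: output 0 ✓
  M3 stuck-at-1: output 1 ✗
Consistent faults: {M1 stuck-at-0, M2 stuck-at-0, M3 stuck-at-0} — 3 in all.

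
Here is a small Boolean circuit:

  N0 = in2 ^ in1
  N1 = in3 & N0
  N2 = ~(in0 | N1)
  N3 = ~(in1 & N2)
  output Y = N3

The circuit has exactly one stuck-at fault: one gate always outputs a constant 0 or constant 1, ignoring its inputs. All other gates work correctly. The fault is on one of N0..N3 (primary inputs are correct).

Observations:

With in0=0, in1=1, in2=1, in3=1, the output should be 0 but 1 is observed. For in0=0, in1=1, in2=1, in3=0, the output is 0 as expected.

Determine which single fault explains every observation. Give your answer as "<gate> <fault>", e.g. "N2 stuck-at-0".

Fault-free values for test 1 (in0=0, in1=1, in2=1, in3=1): N0=0, N1=0, N2=1, N3=0, giving Y=0. Observed 1.
Test 1: faults giving observed 1 are {N0 stuck-at-1, N1 stuck-at-1, N2 stuck-at-0, N3 stuck-at-1}.
Test 2 (in0=0, in1=1, in2=1, in3=0): fault-free N0=0, N1=0, N2=1, N3=0 → 0; observed 0. Eliminates N1 stuck-at-1, N2 stuck-at-0, N3 stuck-at-1.
Only N0 stuck-at-1 is consistent with every test.

N0 stuck-at-1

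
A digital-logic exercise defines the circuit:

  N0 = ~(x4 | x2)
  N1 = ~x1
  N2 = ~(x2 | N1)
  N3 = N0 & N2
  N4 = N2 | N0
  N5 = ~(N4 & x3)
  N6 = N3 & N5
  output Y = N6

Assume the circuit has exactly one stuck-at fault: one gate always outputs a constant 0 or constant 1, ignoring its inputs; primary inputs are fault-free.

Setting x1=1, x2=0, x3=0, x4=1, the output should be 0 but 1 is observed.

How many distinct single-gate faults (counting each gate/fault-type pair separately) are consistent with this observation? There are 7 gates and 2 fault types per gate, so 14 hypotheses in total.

3

Fault-free: N0=0, N1=0, N2=1, N3=0, N4=1, N5=1, N6=0 → 0. Observed 1.
  N0 stuck-at-0: output 0 ✗
  N0 stuck-at-1: output 1 ✓
  N1 stuck-at-0: output 0 ✗
  N1 stuck-at-1: output 0 ✗
  N2 stuck-at-0: output 0 ✗
  N2 stuck-at-1: output 0 ✗
  N3 stuck-at-0: output 0 ✗
  N3 stuck-at-1: output 1 ✓
  N4 stuck-at-0: output 0 ✗
  N4 stuck-at-1: output 0 ✗
  N5 stuck-at-0: output 0 ✗
  N5 stuck-at-1: output 0 ✗
  N6 stuck-at-0: output 0 ✗
  N6 stuck-at-1: output 1 ✓
Consistent faults: {N0 stuck-at-1, N3 stuck-at-1, N6 stuck-at-1} — 3 in all.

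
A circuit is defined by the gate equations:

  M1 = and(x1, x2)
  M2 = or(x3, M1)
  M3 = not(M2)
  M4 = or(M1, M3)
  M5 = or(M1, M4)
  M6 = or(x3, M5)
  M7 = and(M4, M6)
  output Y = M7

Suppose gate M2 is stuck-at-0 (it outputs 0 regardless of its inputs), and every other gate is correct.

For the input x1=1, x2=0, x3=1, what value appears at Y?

Propagate with M2 forced: M1=0, M2=0 [stuck-at-0], M3=1, M4=1, M5=1, M6=1, M7=1.
So Y = 1. (Without the fault it would be 0.)

1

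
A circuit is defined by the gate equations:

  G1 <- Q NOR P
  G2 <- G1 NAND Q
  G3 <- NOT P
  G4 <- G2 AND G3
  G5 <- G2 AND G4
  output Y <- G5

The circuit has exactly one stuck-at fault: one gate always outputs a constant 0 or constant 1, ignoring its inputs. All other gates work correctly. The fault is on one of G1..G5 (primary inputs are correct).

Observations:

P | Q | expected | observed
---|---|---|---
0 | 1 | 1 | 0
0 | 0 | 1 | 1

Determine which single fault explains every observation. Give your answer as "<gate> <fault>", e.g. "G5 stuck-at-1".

G1 stuck-at-1

Fault-free values for test 1 (P=0, Q=1): G1=0, G2=1, G3=1, G4=1, G5=1, giving Y=1. Observed 0.
Test 1: faults giving observed 0 are {G1 stuck-at-1, G2 stuck-at-0, G3 stuck-at-0, G4 stuck-at-0, G5 stuck-at-0}.
Test 2 (P=0, Q=0): fault-free G1=1, G2=1, G3=1, G4=1, G5=1 → 1; observed 1. Eliminates G2 stuck-at-0, G3 stuck-at-0, G4 stuck-at-0, G5 stuck-at-0.
Only G1 stuck-at-1 is consistent with every test.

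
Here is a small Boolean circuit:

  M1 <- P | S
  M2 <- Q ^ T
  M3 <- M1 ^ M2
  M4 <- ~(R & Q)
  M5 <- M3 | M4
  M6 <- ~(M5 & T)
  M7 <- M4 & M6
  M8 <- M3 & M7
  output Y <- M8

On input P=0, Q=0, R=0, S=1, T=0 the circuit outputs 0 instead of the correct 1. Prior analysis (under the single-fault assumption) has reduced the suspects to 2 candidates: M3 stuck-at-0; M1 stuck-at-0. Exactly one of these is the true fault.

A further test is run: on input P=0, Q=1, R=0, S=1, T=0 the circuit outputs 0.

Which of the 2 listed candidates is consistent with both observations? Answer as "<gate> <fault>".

Evaluate each candidate on input P=0, Q=1, R=0, S=1, T=0:
  M3 stuck-at-0: M1=1, M2=1, M3=0 [stuck-at-0], M4=1, M5=1, M6=1, M7=1, M8=0 → 0 — matches
  M1 stuck-at-0: M1=0 [stuck-at-0], M2=1, M3=1, M4=1, M5=1, M6=1, M7=1, M8=1 → 1 — eliminated
Only M3 stuck-at-0 reproduces the observed 0.

M3 stuck-at-0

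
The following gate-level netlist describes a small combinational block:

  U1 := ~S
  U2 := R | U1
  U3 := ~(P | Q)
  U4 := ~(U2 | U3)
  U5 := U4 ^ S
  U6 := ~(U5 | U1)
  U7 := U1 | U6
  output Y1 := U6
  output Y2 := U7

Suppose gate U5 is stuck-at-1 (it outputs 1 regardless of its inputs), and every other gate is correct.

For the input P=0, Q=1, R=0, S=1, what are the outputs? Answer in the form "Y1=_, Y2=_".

Propagate with U5 forced: U1=0, U2=0, U3=0, U4=1, U5=1 [stuck-at-1], U6=0, U7=0.
So the outputs are Y1=0, Y2=0. (Without the fault they would be Y1=1, Y2=1.)

Y1=0, Y2=0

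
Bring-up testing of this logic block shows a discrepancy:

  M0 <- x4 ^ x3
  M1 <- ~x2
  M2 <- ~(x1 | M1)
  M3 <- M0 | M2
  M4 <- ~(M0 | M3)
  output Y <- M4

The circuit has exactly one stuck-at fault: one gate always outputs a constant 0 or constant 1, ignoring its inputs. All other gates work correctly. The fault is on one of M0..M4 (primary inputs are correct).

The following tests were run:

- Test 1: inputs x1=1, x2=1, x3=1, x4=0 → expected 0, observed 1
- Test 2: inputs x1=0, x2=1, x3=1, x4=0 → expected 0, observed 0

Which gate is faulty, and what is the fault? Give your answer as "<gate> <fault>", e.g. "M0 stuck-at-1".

M0 stuck-at-0

Fault-free values for test 1 (x1=1, x2=1, x3=1, x4=0): M0=1, M1=0, M2=0, M3=1, M4=0, giving Y=0. Observed 1.
Test 1: faults giving observed 1 are {M0 stuck-at-0, M4 stuck-at-1}.
Test 2 (x1=0, x2=1, x3=1, x4=0): fault-free M0=1, M1=0, M2=1, M3=1, M4=0 → 0; observed 0. Eliminates M4 stuck-at-1.
Only M0 stuck-at-0 is consistent with every test.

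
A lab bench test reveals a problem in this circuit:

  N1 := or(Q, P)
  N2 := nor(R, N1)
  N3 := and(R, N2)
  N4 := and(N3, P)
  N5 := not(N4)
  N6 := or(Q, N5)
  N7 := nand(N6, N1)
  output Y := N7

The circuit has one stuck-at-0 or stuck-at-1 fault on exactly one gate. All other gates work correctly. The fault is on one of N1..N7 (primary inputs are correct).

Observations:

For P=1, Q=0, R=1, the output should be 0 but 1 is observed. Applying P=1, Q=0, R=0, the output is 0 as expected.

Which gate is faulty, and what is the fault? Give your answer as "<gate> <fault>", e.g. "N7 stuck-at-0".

N2 stuck-at-1

Fault-free values for test 1 (P=1, Q=0, R=1): N1=1, N2=0, N3=0, N4=0, N5=1, N6=1, N7=0, giving Y=0. Observed 1.
Test 1: faults giving observed 1 are {N1 stuck-at-0, N2 stuck-at-1, N3 stuck-at-1, N4 stuck-at-1, N5 stuck-at-0, N6 stuck-at-0, N7 stuck-at-1}.
Test 2 (P=1, Q=0, R=0): fault-free N1=1, N2=0, N3=0, N4=0, N5=1, N6=1, N7=0 → 0; observed 0. Eliminates N1 stuck-at-0, N3 stuck-at-1, N4 stuck-at-1, N5 stuck-at-0, N6 stuck-at-0, N7 stuck-at-1.
Only N2 stuck-at-1 is consistent with every test.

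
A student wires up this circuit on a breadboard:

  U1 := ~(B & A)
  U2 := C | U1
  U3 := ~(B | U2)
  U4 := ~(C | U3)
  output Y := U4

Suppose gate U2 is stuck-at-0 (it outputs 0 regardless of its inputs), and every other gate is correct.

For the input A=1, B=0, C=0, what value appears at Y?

Propagate with U2 forced: U1=1, U2=0 [stuck-at-0], U3=1, U4=0.
So Y = 0. (Without the fault it would be 1.)

0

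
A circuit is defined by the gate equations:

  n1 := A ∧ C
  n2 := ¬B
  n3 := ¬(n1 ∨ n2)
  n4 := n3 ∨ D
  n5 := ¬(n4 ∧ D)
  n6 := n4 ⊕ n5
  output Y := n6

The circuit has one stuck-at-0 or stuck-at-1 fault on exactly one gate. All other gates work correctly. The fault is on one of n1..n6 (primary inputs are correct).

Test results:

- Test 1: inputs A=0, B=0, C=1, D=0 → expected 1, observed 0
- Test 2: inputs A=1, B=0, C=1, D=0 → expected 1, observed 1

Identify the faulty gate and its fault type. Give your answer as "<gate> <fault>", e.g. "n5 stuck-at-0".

Fault-free values for test 1 (A=0, B=0, C=1, D=0): n1=0, n2=1, n3=0, n4=0, n5=1, n6=1, giving Y=1. Observed 0.
Test 1: faults giving observed 0 are {n2 stuck-at-0, n3 stuck-at-1, n4 stuck-at-1, n5 stuck-at-0, n6 stuck-at-0}.
Test 2 (A=1, B=0, C=1, D=0): fault-free n1=1, n2=1, n3=0, n4=0, n5=1, n6=1 → 1; observed 1. Eliminates n3 stuck-at-1, n4 stuck-at-1, n5 stuck-at-0, n6 stuck-at-0.
Only n2 stuck-at-0 is consistent with every test.

n2 stuck-at-0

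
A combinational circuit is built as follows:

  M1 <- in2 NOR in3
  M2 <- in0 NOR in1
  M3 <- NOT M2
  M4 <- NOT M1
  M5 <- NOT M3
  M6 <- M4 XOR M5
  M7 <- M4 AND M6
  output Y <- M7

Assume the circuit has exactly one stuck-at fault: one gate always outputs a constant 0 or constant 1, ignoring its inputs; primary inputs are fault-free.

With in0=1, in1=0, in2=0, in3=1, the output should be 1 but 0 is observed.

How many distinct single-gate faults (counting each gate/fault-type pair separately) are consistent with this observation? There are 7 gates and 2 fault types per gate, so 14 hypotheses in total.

7

Fault-free: M1=0, M2=0, M3=1, M4=1, M5=0, M6=1, M7=1 → 1. Observed 0.
  M1 stuck-at-0: output 1 ✗
  M1 stuck-at-1: output 0 ✓
  M2 stuck-at-0: output 1 ✗
  M2 stuck-at-1: output 0 ✓
  M3 stuck-at-0: output 0 ✓
  M3 stuck-at-1: output 1 ✗
  M4 stuck-at-0: output 0 ✓
  M4 stuck-at-1: output 1 ✗
  M5 stuck-at-0: output 1 ✗
  M5 stuck-at-1: output 0 ✓
  M6 stuck-at-0: output 0 ✓
  M6 stuck-at-1: output 1 ✗
  M7 stuck-at-0: output 0 ✓
  M7 stuck-at-1: output 1 ✗
Consistent faults: {M1 stuck-at-1, M2 stuck-at-1, M3 stuck-at-0, M4 stuck-at-0, M5 stuck-at-1, M6 stuck-at-0, M7 stuck-at-0} — 7 in all.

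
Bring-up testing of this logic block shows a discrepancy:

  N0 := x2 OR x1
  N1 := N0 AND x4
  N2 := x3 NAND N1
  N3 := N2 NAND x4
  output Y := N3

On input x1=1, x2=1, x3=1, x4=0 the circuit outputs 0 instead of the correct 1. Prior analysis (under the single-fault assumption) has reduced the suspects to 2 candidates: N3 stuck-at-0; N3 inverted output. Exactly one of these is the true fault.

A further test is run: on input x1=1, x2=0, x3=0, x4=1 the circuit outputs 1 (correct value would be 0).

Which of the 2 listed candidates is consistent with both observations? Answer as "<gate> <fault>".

N3 inverted output

Evaluate each candidate on input x1=1, x2=0, x3=0, x4=1:
  N3 stuck-at-0: N0=1, N1=1, N2=1, N3=0 [stuck-at-0] → 0 — eliminated
  N3 inverted output: N0=1, N1=1, N2=1, N3=1 [inverted output] → 1 — matches
Only N3 inverted output reproduces the observed 1.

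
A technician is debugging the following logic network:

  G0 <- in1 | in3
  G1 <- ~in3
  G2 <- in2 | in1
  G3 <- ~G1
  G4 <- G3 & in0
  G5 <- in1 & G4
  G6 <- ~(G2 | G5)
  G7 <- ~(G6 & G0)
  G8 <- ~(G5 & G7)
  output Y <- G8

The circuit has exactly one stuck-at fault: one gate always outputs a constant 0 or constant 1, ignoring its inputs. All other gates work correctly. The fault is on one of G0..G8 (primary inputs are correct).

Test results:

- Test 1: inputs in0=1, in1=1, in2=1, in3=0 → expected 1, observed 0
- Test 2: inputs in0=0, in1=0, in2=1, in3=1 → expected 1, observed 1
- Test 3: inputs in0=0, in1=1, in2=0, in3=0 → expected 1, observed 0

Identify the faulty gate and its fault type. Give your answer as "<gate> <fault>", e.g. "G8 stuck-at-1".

G4 stuck-at-1

Fault-free values for test 1 (in0=1, in1=1, in2=1, in3=0): G0=1, G1=1, G2=1, G3=0, G4=0, G5=0, G6=0, G7=1, G8=1, giving Y=1. Observed 0.
Test 1: faults giving observed 0 are {G1 stuck-at-0, G3 stuck-at-1, G4 stuck-at-1, G5 stuck-at-1, G8 stuck-at-0}.
Test 2 (in0=0, in1=0, in2=1, in3=1): fault-free G0=1, G1=0, G2=1, G3=1, G4=0, G5=0, G6=0, G7=1, G8=1 → 1; observed 1. Eliminates G5 stuck-at-1, G8 stuck-at-0.
Test 3 (in0=0, in1=1, in2=0, in3=0): fault-free G0=1, G1=1, G2=1, G3=0, G4=0, G5=0, G6=0, G7=1, G8=1 → 1; observed 0. Eliminates G1 stuck-at-0, G3 stuck-at-1.
Only G4 stuck-at-1 is consistent with every test.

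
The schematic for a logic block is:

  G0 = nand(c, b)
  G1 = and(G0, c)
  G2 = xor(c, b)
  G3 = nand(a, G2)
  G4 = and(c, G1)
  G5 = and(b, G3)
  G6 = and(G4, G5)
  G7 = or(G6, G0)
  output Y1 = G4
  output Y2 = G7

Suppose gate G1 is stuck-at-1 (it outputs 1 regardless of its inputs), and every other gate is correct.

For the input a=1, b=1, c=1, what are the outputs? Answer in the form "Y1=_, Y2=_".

Y1=1, Y2=1

Propagate with G1 forced: G0=0, G1=1 [stuck-at-1], G2=0, G3=1, G4=1, G5=1, G6=1, G7=1.
So the outputs are Y1=1, Y2=1. (Without the fault they would be Y1=0, Y2=0.)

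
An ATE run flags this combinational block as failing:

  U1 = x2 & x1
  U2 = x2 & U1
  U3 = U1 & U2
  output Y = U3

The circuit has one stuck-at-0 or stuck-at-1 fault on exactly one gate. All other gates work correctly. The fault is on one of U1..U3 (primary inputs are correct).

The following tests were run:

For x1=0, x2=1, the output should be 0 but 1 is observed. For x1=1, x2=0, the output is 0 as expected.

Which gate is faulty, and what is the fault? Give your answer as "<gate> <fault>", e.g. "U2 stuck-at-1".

Fault-free values for test 1 (x1=0, x2=1): U1=0, U2=0, U3=0, giving Y=0. Observed 1.
Test 1: faults giving observed 1 are {U1 stuck-at-1, U3 stuck-at-1}.
Test 2 (x1=1, x2=0): fault-free U1=0, U2=0, U3=0 → 0; observed 0. Eliminates U3 stuck-at-1.
Only U1 stuck-at-1 is consistent with every test.

U1 stuck-at-1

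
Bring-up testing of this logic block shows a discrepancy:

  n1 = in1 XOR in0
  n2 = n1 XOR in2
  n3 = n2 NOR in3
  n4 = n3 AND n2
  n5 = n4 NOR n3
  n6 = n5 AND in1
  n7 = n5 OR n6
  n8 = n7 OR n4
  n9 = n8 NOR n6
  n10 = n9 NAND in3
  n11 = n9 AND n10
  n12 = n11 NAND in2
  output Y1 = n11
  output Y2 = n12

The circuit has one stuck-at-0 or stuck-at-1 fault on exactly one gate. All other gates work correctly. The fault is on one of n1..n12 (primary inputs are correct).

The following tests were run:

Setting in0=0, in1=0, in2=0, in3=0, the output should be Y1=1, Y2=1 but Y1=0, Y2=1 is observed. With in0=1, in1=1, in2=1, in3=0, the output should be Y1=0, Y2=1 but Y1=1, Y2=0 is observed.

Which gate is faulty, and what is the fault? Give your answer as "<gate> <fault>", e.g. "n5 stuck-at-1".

Fault-free values for test 1 (in0=0, in1=0, in2=0, in3=0): n1=0, n2=0, n3=1, n4=0, n5=0, n6=0, n7=0, n8=0, n9=1, n10=1, n11=1, n12=1, giving Y1=1, Y2=1. Observed Y1=0, Y2=1.
Test 1: faults giving observed Y1=0, Y2=1 are {n1 stuck-at-1, n2 stuck-at-1, n3 stuck-at-0, n4 stuck-at-1, n5 stuck-at-1, n6 stuck-at-1, n7 stuck-at-1, n8 stuck-at-1, n9 stuck-at-0, n10 stuck-at-0, n11 stuck-at-0}.
Test 2 (in0=1, in1=1, in2=1, in3=0): fault-free n1=0, n2=1, n3=0, n4=0, n5=1, n6=1, n7=1, n8=1, n9=0, n10=1, n11=0, n12=1 → Y1=0, Y2=1; observed Y1=1, Y2=0. Eliminates n2 stuck-at-1, n3 stuck-at-0, n4 stuck-at-1, n5 stuck-at-1, n6 stuck-at-1, n7 stuck-at-1, n8 stuck-at-1, n9 stuck-at-0, n10 stuck-at-0, n11 stuck-at-0.
Only n1 stuck-at-1 is consistent with every test.

n1 stuck-at-1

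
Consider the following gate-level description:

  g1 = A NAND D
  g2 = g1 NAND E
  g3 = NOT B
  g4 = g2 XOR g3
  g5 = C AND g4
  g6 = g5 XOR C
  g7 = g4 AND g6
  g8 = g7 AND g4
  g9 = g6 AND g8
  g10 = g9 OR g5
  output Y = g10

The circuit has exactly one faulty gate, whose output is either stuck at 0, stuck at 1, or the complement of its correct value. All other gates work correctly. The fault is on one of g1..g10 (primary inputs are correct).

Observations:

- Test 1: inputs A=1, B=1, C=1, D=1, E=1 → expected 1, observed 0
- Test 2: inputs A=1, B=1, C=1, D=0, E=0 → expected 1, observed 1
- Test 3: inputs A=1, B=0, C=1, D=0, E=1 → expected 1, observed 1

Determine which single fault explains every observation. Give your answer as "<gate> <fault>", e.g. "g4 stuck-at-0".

g1 stuck-at-1

Fault-free values for test 1 (A=1, B=1, C=1, D=1, E=1): g1=0, g2=1, g3=0, g4=1, g5=1, g6=0, g7=0, g8=0, g9=0, g10=1, giving Y=1. Observed 0.
Test 1: faults giving observed 0 are {g1 stuck-at-1, g1 inverted output, g2 stuck-at-0, g2 inverted output, g3 stuck-at-1, g3 inverted output, g4 stuck-at-0, g4 inverted output, g10 stuck-at-0, g10 inverted output}.
Test 2 (A=1, B=1, C=1, D=0, E=0): fault-free g1=1, g2=1, g3=0, g4=1, g5=1, g6=0, g7=0, g8=0, g9=0, g10=1 → 1; observed 1. Eliminates g2 stuck-at-0, g2 inverted output, g3 stuck-at-1, g3 inverted output, g4 stuck-at-0, g4 inverted output, g10 stuck-at-0, g10 inverted output.
Test 3 (A=1, B=0, C=1, D=0, E=1): fault-free g1=1, g2=0, g3=1, g4=1, g5=1, g6=0, g7=0, g8=0, g9=0, g10=1 → 1; observed 1. Eliminates g1 inverted output.
Only g1 stuck-at-1 is consistent with every test.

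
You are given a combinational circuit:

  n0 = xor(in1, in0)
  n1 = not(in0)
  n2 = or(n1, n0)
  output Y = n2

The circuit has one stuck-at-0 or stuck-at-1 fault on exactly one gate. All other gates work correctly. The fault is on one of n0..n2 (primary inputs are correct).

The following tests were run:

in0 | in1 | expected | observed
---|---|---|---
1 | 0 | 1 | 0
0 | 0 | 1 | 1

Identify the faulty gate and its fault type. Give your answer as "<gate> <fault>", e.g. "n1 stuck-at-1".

n0 stuck-at-0

Fault-free values for test 1 (in0=1, in1=0): n0=1, n1=0, n2=1, giving Y=1. Observed 0.
Test 1: faults giving observed 0 are {n0 stuck-at-0, n2 stuck-at-0}.
Test 2 (in0=0, in1=0): fault-free n0=0, n1=1, n2=1 → 1; observed 1. Eliminates n2 stuck-at-0.
Only n0 stuck-at-0 is consistent with every test.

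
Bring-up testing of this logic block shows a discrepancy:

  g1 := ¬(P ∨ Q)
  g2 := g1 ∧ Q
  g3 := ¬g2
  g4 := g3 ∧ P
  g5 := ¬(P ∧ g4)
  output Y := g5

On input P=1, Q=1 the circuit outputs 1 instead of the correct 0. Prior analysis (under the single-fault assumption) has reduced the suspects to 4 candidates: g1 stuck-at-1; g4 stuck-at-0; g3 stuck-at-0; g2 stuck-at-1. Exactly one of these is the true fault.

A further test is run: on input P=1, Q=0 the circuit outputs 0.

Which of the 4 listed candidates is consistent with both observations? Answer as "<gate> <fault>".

Evaluate each candidate on input P=1, Q=0:
  g1 stuck-at-1: g1=1 [stuck-at-1], g2=0, g3=1, g4=1, g5=0 → 0 — matches
  g4 stuck-at-0: g1=0, g2=0, g3=1, g4=0 [stuck-at-0], g5=1 → 1 — eliminated
  g3 stuck-at-0: g1=0, g2=0, g3=0 [stuck-at-0], g4=0, g5=1 → 1 — eliminated
  g2 stuck-at-1: g1=0, g2=1 [stuck-at-1], g3=0, g4=0, g5=1 → 1 — eliminated
Only g1 stuck-at-1 reproduces the observed 0.

g1 stuck-at-1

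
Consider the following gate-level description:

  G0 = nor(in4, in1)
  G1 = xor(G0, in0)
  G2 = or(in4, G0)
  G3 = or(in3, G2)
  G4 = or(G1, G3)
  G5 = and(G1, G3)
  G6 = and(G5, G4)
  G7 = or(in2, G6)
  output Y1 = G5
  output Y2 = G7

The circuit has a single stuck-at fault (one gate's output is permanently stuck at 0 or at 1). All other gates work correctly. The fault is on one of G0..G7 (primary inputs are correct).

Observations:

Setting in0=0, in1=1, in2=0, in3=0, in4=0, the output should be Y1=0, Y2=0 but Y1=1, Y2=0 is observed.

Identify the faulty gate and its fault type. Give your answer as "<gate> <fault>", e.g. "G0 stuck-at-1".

Fault-free values for test 1 (in0=0, in1=1, in2=0, in3=0, in4=0): G0=0, G1=0, G2=0, G3=0, G4=0, G5=0, G6=0, G7=0, giving Y1=0, Y2=0. Observed Y1=1, Y2=0.
Test 1: faults giving observed Y1=1, Y2=0 are {G5 stuck-at-1}.
Only G5 stuck-at-1 is consistent with every test.

G5 stuck-at-1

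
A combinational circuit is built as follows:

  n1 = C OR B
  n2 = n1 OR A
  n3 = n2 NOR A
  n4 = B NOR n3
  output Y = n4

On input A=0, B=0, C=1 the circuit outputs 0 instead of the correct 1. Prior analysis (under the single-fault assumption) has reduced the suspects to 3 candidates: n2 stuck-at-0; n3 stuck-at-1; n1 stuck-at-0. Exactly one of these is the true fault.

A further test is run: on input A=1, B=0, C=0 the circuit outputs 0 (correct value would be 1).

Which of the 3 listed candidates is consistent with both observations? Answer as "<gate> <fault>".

n3 stuck-at-1

Evaluate each candidate on input A=1, B=0, C=0:
  n2 stuck-at-0: n1=0, n2=0 [stuck-at-0], n3=0, n4=1 → 1 — eliminated
  n3 stuck-at-1: n1=0, n2=1, n3=1 [stuck-at-1], n4=0 → 0 — matches
  n1 stuck-at-0: n1=0 [stuck-at-0], n2=1, n3=0, n4=1 → 1 — eliminated
Only n3 stuck-at-1 reproduces the observed 0.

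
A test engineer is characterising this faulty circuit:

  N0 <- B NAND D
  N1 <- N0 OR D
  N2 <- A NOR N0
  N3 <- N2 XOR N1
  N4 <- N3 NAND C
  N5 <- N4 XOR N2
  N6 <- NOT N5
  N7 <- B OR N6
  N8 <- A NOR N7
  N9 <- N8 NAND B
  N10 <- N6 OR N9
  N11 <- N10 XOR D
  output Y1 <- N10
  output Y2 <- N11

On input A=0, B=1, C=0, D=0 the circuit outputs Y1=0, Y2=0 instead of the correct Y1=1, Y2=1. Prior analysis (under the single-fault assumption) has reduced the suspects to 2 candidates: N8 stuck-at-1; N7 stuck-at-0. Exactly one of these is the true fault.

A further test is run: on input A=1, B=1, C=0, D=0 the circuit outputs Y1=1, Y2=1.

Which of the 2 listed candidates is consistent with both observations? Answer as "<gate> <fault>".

N7 stuck-at-0

Evaluate each candidate on input A=1, B=1, C=0, D=0:
  N8 stuck-at-1: N0=1, N1=1, N2=0, N3=1, N4=1, N5=1, N6=0, N7=1, N8=1 [stuck-at-1], N9=0, N10=0, N11=0 → Y1=0, Y2=0 — eliminated
  N7 stuck-at-0: N0=1, N1=1, N2=0, N3=1, N4=1, N5=1, N6=0, N7=0 [stuck-at-0], N8=0, N9=1, N10=1, N11=1 → Y1=1, Y2=1 — matches
Only N7 stuck-at-0 reproduces the observed Y1=1, Y2=1.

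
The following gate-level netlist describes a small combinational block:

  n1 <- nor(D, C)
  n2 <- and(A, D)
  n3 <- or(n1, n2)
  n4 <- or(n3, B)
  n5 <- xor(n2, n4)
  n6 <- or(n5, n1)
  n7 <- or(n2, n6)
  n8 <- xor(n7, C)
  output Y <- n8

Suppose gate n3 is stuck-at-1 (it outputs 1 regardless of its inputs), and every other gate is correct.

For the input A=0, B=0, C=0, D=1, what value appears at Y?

1

Propagate with n3 forced: n1=0, n2=0, n3=1 [stuck-at-1], n4=1, n5=1, n6=1, n7=1, n8=1.
So Y = 1. (Without the fault it would be 0.)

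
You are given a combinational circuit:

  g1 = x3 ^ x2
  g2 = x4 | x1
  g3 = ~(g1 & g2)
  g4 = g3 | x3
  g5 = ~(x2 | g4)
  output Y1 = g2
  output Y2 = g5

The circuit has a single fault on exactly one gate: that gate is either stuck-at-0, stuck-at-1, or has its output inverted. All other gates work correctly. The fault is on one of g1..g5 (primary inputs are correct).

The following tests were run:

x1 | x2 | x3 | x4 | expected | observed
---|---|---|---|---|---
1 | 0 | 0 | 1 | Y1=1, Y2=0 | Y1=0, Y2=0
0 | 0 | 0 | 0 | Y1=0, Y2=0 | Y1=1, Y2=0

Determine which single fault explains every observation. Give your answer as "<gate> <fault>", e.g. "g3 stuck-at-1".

Fault-free values for test 1 (x1=1, x2=0, x3=0, x4=1): g1=0, g2=1, g3=1, g4=1, g5=0, giving Y1=1, Y2=0. Observed Y1=0, Y2=0.
Test 1: faults giving observed Y1=0, Y2=0 are {g2 stuck-at-0, g2 inverted output}.
Test 2 (x1=0, x2=0, x3=0, x4=0): fault-free g1=0, g2=0, g3=1, g4=1, g5=0 → Y1=0, Y2=0; observed Y1=1, Y2=0. Eliminates g2 stuck-at-0.
Only g2 inverted output is consistent with every test.

g2 inverted output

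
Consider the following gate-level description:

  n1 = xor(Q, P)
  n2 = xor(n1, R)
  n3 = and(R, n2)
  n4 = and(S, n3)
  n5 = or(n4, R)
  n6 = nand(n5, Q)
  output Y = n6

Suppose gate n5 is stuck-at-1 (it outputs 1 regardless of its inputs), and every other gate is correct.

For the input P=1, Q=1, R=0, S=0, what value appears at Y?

Propagate with n5 forced: n1=0, n2=0, n3=0, n4=0, n5=1 [stuck-at-1], n6=0.
So Y = 0. (Without the fault it would be 1.)

0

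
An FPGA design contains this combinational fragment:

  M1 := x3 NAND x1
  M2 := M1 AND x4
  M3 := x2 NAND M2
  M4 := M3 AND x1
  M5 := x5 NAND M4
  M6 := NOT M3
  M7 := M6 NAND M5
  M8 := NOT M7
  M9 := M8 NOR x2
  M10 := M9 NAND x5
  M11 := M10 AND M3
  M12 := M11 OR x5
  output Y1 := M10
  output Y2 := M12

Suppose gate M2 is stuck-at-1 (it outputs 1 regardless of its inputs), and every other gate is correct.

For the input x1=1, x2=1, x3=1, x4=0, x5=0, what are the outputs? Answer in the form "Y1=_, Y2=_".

Y1=1, Y2=0

Propagate with M2 forced: M1=0, M2=1 [stuck-at-1], M3=0, M4=0, M5=1, M6=1, M7=0, M8=1, M9=0, M10=1, M11=0, M12=0.
So the outputs are Y1=1, Y2=0. (Without the fault they would be Y1=1, Y2=1.)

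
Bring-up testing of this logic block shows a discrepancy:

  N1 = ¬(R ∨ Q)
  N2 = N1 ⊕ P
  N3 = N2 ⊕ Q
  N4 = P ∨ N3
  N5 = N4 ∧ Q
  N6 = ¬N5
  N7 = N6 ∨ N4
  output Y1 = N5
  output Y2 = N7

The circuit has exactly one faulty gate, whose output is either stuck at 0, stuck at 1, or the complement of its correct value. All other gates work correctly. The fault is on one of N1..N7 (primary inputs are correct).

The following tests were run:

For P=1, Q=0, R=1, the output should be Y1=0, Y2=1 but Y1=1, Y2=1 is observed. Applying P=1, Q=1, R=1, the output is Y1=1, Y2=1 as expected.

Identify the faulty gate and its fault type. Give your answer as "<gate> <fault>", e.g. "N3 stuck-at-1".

Fault-free values for test 1 (P=1, Q=0, R=1): N1=0, N2=1, N3=1, N4=1, N5=0, N6=1, N7=1, giving Y1=0, Y2=1. Observed Y1=1, Y2=1.
Test 1: faults giving observed Y1=1, Y2=1 are {N5 stuck-at-1, N5 inverted output}.
Test 2 (P=1, Q=1, R=1): fault-free N1=0, N2=1, N3=0, N4=1, N5=1, N6=0, N7=1 → Y1=1, Y2=1; observed Y1=1, Y2=1. Eliminates N5 inverted output.
Only N5 stuck-at-1 is consistent with every test.

N5 stuck-at-1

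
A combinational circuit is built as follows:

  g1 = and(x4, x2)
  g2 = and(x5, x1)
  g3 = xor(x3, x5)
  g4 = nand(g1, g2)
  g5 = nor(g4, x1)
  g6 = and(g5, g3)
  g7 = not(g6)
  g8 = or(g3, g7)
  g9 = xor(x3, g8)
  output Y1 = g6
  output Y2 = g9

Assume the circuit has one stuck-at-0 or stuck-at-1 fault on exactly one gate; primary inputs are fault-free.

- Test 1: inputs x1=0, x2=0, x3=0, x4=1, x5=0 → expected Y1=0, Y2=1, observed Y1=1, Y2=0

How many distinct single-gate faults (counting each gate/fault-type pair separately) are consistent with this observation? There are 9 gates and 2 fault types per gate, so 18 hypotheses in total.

1

Fault-free: g1=0, g2=0, g3=0, g4=1, g5=0, g6=0, g7=1, g8=1, g9=1 → Y1=0, Y2=1. Observed Y1=1, Y2=0.
  g1: none of the 2 fault types match ✗
  g2: none of the 2 fault types match ✗
  g3: none of the 2 fault types match ✗
  g4: none of the 2 fault types match ✗
  g5: none of the 2 fault types match ✗
  g6: stuck-at-1 ✓; others ✗
  g7: none of the 2 fault types match ✗
  g8: none of the 2 fault types match ✗
  g9: none of the 2 fault types match ✗
Consistent faults: {g6 stuck-at-1} — 1 in all.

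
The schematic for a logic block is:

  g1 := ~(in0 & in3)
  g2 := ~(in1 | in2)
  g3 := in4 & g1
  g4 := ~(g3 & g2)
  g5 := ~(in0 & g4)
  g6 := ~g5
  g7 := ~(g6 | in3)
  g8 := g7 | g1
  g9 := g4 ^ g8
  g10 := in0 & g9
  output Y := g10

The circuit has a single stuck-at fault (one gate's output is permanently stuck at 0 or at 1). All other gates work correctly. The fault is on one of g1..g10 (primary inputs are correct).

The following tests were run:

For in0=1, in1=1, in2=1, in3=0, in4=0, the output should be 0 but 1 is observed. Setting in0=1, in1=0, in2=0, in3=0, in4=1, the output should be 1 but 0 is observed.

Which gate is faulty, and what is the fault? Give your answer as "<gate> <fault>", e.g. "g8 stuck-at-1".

Fault-free values for test 1 (in0=1, in1=1, in2=1, in3=0, in4=0): g1=1, g2=0, g3=0, g4=1, g5=0, g6=1, g7=0, g8=1, g9=0, g10=0, giving Y=0. Observed 1.
Test 1: faults giving observed 1 are {g1 stuck-at-0, g4 stuck-at-0, g8 stuck-at-0, g9 stuck-at-1, g10 stuck-at-1}.
Test 2 (in0=1, in1=0, in2=0, in3=0, in4=1): fault-free g1=1, g2=1, g3=1, g4=0, g5=1, g6=0, g7=1, g8=1, g9=1, g10=1 → 1; observed 0. Eliminates g1 stuck-at-0, g4 stuck-at-0, g9 stuck-at-1, g10 stuck-at-1.
Only g8 stuck-at-0 is consistent with every test.

g8 stuck-at-0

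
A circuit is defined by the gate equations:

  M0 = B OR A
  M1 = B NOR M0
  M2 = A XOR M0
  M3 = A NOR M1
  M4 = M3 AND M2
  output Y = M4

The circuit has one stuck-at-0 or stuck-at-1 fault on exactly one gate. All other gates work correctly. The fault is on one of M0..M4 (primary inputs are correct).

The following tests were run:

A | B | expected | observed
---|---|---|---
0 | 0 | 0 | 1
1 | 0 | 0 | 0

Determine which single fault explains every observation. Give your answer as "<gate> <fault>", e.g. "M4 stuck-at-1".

M0 stuck-at-1

Fault-free values for test 1 (A=0, B=0): M0=0, M1=1, M2=0, M3=0, M4=0, giving Y=0. Observed 1.
Test 1: faults giving observed 1 are {M0 stuck-at-1, M4 stuck-at-1}.
Test 2 (A=1, B=0): fault-free M0=1, M1=0, M2=0, M3=0, M4=0 → 0; observed 0. Eliminates M4 stuck-at-1.
Only M0 stuck-at-1 is consistent with every test.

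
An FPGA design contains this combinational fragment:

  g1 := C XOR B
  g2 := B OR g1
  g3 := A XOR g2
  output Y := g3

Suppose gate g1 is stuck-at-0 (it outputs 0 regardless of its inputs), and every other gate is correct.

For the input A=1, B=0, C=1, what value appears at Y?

Propagate with g1 forced: g1=0 [stuck-at-0], g2=0, g3=1.
So Y = 1. (Without the fault it would be 0.)

1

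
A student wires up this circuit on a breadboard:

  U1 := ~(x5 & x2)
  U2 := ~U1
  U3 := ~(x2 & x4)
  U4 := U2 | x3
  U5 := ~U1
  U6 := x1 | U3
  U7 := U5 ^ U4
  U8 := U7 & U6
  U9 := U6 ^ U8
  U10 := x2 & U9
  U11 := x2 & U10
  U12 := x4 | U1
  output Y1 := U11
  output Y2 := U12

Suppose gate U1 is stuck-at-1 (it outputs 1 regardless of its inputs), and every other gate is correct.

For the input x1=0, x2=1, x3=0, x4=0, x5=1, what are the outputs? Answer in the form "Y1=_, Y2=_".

Y1=1, Y2=1

Propagate with U1 forced: U1=1 [stuck-at-1], U2=0, U3=1, U4=0, U5=0, U6=1, U7=0, U8=0, U9=1, U10=1, U11=1, U12=1.
So the outputs are Y1=1, Y2=1. (Without the fault they would be Y1=1, Y2=0.)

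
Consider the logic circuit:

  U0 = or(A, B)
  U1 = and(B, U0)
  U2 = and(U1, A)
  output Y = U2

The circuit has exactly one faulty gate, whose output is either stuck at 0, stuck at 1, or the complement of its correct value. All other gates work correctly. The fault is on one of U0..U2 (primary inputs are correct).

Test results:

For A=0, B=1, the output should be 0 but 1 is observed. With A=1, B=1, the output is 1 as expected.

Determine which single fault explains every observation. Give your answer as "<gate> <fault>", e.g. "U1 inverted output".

Fault-free values for test 1 (A=0, B=1): U0=1, U1=1, U2=0, giving Y=0. Observed 1.
Test 1: faults giving observed 1 are {U2 stuck-at-1, U2 inverted output}.
Test 2 (A=1, B=1): fault-free U0=1, U1=1, U2=1 → 1; observed 1. Eliminates U2 inverted output.
Only U2 stuck-at-1 is consistent with every test.

U2 stuck-at-1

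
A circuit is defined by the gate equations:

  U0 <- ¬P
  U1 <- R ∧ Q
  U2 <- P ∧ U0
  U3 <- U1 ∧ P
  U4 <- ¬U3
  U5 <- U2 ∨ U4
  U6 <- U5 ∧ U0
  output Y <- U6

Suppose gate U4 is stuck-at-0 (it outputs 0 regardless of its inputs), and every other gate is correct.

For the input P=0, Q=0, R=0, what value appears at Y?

0

Propagate with U4 forced: U0=1, U1=0, U2=0, U3=0, U4=0 [stuck-at-0], U5=0, U6=0.
So Y = 0. (Without the fault it would be 1.)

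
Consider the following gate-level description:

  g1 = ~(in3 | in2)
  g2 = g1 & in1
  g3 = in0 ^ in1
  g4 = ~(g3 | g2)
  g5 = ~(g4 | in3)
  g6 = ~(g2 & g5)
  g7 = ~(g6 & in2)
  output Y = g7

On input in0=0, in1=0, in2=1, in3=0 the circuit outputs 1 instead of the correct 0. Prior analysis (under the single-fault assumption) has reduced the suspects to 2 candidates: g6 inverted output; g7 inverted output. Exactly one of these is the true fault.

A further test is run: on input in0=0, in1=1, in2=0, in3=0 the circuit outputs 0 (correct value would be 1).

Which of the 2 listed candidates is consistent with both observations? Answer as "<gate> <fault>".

Evaluate each candidate on input in0=0, in1=1, in2=0, in3=0:
  g6 inverted output: g1=1, g2=1, g3=1, g4=0, g5=1, g6=1 [inverted output], g7=1 → 1 — eliminated
  g7 inverted output: g1=1, g2=1, g3=1, g4=0, g5=1, g6=0, g7=0 [inverted output] → 0 — matches
Only g7 inverted output reproduces the observed 0.

g7 inverted output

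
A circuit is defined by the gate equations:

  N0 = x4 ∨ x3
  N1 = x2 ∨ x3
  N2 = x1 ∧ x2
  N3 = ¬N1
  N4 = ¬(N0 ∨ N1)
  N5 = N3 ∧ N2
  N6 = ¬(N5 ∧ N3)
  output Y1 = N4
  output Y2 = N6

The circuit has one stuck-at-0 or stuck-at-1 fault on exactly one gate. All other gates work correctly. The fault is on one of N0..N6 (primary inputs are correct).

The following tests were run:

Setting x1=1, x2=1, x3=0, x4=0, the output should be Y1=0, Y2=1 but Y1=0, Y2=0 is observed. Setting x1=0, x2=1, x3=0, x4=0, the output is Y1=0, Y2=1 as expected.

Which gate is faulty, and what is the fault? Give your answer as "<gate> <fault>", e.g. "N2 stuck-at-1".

N3 stuck-at-1

Fault-free values for test 1 (x1=1, x2=1, x3=0, x4=0): N0=0, N1=1, N2=1, N3=0, N4=0, N5=0, N6=1, giving Y1=0, Y2=1. Observed Y1=0, Y2=0.
Test 1: faults giving observed Y1=0, Y2=0 are {N3 stuck-at-1, N6 stuck-at-0}.
Test 2 (x1=0, x2=1, x3=0, x4=0): fault-free N0=0, N1=1, N2=0, N3=0, N4=0, N5=0, N6=1 → Y1=0, Y2=1; observed Y1=0, Y2=1. Eliminates N6 stuck-at-0.
Only N3 stuck-at-1 is consistent with every test.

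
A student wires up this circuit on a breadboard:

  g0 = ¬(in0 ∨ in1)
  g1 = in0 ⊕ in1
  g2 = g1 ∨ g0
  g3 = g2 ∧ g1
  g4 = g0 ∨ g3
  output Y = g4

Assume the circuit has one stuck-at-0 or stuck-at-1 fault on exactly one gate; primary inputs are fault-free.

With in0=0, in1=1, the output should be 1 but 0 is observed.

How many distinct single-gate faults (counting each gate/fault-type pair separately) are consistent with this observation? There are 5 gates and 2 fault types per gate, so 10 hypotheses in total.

Fault-free: g0=0, g1=1, g2=1, g3=1, g4=1 → 1. Observed 0.
  g0 stuck-at-0: output 1 ✗
  g0 stuck-at-1: output 1 ✗
  g1 stuck-at-0: output 0 ✓
  g1 stuck-at-1: output 1 ✗
  g2 stuck-at-0: output 0 ✓
  g2 stuck-at-1: output 1 ✗
  g3 stuck-at-0: output 0 ✓
  g3 stuck-at-1: output 1 ✗
  g4 stuck-at-0: output 0 ✓
  g4 stuck-at-1: output 1 ✗
Consistent faults: {g1 stuck-at-0, g2 stuck-at-0, g3 stuck-at-0, g4 stuck-at-0} — 4 in all.

4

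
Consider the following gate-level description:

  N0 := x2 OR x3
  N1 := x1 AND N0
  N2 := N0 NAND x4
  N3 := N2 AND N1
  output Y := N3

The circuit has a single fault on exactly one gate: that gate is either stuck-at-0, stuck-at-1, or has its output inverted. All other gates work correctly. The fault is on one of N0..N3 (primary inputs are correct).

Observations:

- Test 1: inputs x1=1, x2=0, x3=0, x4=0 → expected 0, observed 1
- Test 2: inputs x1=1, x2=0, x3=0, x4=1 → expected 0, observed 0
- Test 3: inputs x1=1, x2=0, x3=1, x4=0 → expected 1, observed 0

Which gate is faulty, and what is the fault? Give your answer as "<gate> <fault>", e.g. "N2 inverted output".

N0 inverted output

Fault-free values for test 1 (x1=1, x2=0, x3=0, x4=0): N0=0, N1=0, N2=1, N3=0, giving Y=0. Observed 1.
Test 1: faults giving observed 1 are {N0 stuck-at-1, N0 inverted output, N1 stuck-at-1, N1 inverted output, N3 stuck-at-1, N3 inverted output}.
Test 2 (x1=1, x2=0, x3=0, x4=1): fault-free N0=0, N1=0, N2=1, N3=0 → 0; observed 0. Eliminates N1 stuck-at-1, N1 inverted output, N3 stuck-at-1, N3 inverted output.
Test 3 (x1=1, x2=0, x3=1, x4=0): fault-free N0=1, N1=1, N2=1, N3=1 → 1; observed 0. Eliminates N0 stuck-at-1.
Only N0 inverted output is consistent with every test.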